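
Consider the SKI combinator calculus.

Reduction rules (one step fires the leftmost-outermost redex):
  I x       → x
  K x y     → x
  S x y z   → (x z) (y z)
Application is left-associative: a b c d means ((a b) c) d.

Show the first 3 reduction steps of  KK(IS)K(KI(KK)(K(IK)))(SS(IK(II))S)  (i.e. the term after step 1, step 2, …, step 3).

Answer: after 3 steps: K(SS(IK(II)S))

Working:
  start: KK(IS)K(KI(KK)(K(IK)))(SS(IK(II))S)
  →1  KK(KI(KK)(K(IK)))(SS(IK(II))S)
  →2  K(SS(IK(II))S)
  →3  K(SS(IK(II)S))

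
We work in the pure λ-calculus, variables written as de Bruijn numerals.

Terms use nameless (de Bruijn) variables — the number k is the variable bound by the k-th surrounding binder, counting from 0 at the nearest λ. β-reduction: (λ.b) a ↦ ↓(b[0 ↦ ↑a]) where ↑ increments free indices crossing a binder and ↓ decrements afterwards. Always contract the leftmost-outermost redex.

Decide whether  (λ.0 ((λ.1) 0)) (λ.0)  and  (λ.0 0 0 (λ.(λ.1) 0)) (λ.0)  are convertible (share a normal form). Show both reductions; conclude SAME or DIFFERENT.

Answer: SAME — A ⇓ λ.0, B ⇓ λ.0

Working:
Term A:
  start: (λ.0 ((λ.1) 0)) (λ.0)
  →1  (λ.0) ((λ.λ.0) (λ.0))
  →2  (λ.λ.0) (λ.0)
  →3  λ.0

Term B:
  start: (λ.0 0 0 (λ.(λ.1) 0)) (λ.0)
  →1  (λ.0) (λ.0) (λ.0) (λ.(λ.1) 0)
  →2  (λ.0) (λ.0) (λ.(λ.1) 0)
  →3  (λ.0) (λ.(λ.1) 0)
  →4  λ.(λ.1) 0
  →5  λ.0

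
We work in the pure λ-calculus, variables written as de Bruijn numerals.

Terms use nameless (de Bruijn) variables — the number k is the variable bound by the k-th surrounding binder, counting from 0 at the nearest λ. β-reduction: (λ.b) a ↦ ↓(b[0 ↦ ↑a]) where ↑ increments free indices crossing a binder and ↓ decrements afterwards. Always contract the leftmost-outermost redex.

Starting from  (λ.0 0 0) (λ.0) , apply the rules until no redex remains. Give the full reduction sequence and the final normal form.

Answer: normal form = λ.0  (in 3 steps)

Reduction:
  start: (λ.0 0 0) (λ.0)
  [1] (λ.0) (λ.0) (λ.0)
  [2] (λ.0) (λ.0)
  [3] λ.0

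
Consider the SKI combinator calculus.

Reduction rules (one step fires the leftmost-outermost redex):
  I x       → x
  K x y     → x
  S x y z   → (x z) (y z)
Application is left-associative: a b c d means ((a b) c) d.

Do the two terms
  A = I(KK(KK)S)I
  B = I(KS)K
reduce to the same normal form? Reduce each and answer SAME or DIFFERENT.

Term A:
  start: I(KK(KK)S)I
  [1] KK(KK)SI
  [2] KSI
  [3] S

Term B:
  start: I(KS)K
  [1] KSK
  [2] S

Answer: SAME — A ⇓ S, B ⇓ S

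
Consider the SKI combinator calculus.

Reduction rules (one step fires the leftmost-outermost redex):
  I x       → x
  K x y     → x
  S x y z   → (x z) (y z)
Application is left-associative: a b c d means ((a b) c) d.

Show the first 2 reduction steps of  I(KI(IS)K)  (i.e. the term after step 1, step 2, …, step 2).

Answer: after 2 steps: IK

Working:
  start: I(KI(IS)K)
  [1] KI(IS)K
  [2] IK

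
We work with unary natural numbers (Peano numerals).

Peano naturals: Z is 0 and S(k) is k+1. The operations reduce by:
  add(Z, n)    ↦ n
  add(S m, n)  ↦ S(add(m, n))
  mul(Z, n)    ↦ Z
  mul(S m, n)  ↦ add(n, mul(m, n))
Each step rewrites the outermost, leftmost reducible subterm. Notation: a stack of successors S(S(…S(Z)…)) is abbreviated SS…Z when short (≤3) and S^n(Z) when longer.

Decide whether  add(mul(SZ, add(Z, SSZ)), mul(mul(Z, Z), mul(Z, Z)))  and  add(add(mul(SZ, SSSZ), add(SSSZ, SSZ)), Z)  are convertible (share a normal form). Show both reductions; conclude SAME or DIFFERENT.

Answer: DIFFERENT — A ⇓ SSZ, B ⇓ S^8(Z)

Derivation:
Term A:
  start: add(mul(SZ, add(Z, SSZ)), mul(mul(Z, Z), mul(Z, Z)))
  step 1: add(add(add(Z, SSZ), mul(Z, add(Z, SSZ))), mul(mul(Z, Z), mul(Z, Z)))
  step 2: add(add(SSZ, mul(Z, add(Z, SSZ))), mul(mul(Z, Z), mul(Z, Z)))
  step 3: add(S(add(SZ, mul(Z, add(Z, SSZ)))), mul(mul(Z, Z), mul(Z, Z)))
  step 4: S(add(add(SZ, mul(Z, add(Z, SSZ))), mul(mul(Z, Z), mul(Z, Z))))
  step 5: S(add(S(add(Z, mul(Z, add(Z, SSZ)))), mul(mul(Z, Z), mul(Z, Z))))
  step 6: S(S(add(add(Z, mul(Z, add(Z, SSZ))), mul(mul(Z, Z), mul(Z, Z)))))
  step 7: S(S(add(mul(Z, add(Z, SSZ)), mul(mul(Z, Z), mul(Z, Z)))))
  step 8: S(S(add(Z, mul(mul(Z, Z), mul(Z, Z)))))
  step 9: S(S(mul(mul(Z, Z), mul(Z, Z))))
  step 10: S(S(mul(Z, mul(Z, Z))))
  step 11: SSZ

Term B:
  start: add(add(mul(SZ, SSSZ), add(SSSZ, SSZ)), Z)
  step 1: add(add(add(SSSZ, mul(Z, SSSZ)), add(SSSZ, SSZ)), Z)
  step 2: add(add(S(add(SSZ, mul(Z, SSSZ))), add(SSSZ, SSZ)), Z)
  step 3: add(S(add(add(SSZ, mul(Z, SSSZ)), add(SSSZ, SSZ))), Z)
  step 4: S(add(add(add(SSZ, mul(Z, SSSZ)), add(SSSZ, SSZ)), Z))
  step 5: S(add(add(S(add(SZ, mul(Z, SSSZ))), add(SSSZ, SSZ)), Z))
  step 6: S(add(S(add(add(SZ, mul(Z, SSSZ)), add(SSSZ, SSZ))), Z))
  step 7: S(S(add(add(add(SZ, mul(Z, SSSZ)), add(SSSZ, SSZ)), Z)))
  step 8: S(S(add(add(S(add(Z, mul(Z, SSSZ))), add(SSSZ, SSZ)), Z)))
  step 9: S(S(add(S(add(add(Z, mul(Z, SSSZ)), add(SSSZ, SSZ))), Z)))
  step 10: S(S(S(add(add(add(Z, mul(Z, SSSZ)), add(SSSZ, SSZ)), Z))))
  step 11: S(S(S(add(add(mul(Z, SSSZ), add(SSSZ, SSZ)), Z))))
  step 12: S(S(S(add(add(Z, add(SSSZ, SSZ)), Z))))
  step 13: S(S(S(add(add(SSSZ, SSZ), Z))))
  step 14: S(S(S(add(S(add(SSZ, SSZ)), Z))))
  step 15: S(S(S(S(add(add(SSZ, SSZ), Z)))))
  step 16: S(S(S(S(add(S(add(SZ, SSZ)), Z)))))
  step 17: S(S(S(S(S(add(add(SZ, SSZ), Z))))))
  step 18: S(S(S(S(S(add(S(add(Z, SSZ)), Z))))))
  step 19: S(S(S(S(S(S(add(add(Z, SSZ), Z)))))))
  step 20: S(S(S(S(S(S(add(SSZ, Z)))))))
  step 21: S(S(S(S(S(S(S(add(SZ, Z))))))))
  step 22: S(S(S(S(S(S(S(S(add(Z, Z)))))))))
  step 23: S^8(Z)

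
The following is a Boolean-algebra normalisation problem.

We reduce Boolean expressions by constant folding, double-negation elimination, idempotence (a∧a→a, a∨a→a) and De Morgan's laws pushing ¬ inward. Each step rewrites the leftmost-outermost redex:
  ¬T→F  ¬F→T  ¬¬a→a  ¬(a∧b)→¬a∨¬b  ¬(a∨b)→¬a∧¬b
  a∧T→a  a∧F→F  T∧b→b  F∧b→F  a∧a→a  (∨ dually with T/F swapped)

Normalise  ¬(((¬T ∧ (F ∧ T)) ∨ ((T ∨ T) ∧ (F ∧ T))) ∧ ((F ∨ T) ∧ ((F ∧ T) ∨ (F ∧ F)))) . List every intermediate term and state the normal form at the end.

  start: ¬(((¬T ∧ (F ∧ T)) ∨ ((T ∨ T) ∧ (F ∧ T))) ∧ ((F ∨ T) ∧ ((F ∧ T) ∨ (F ∧ F))))
  step 1: ¬((¬T ∧ (F ∧ T)) ∨ ((T ∨ T) ∧ (F ∧ T))) ∨ ¬((F ∨ T) ∧ ((F ∧ T) ∨ (F ∧ F)))
  step 2: (¬(¬T ∧ (F ∧ T)) ∧ ¬((T ∨ T) ∧ (F ∧ T))) ∨ ¬((F ∨ T) ∧ ((F ∧ T) ∨ (F ∧ F)))
  step 3: ((¬¬T ∨ ¬(F ∧ T)) ∧ ¬((T ∨ T) ∧ (F ∧ T))) ∨ ¬((F ∨ T) ∧ ((F ∧ T) ∨ (F ∧ F)))
  step 4: ((T ∨ ¬(F ∧ T)) ∧ ¬((T ∨ T) ∧ (F ∧ T))) ∨ ¬((F ∨ T) ∧ ((F ∧ T) ∨ (F ∧ F)))
  step 5: (T ∧ ¬((T ∨ T) ∧ (F ∧ T))) ∨ ¬((F ∨ T) ∧ ((F ∧ T) ∨ (F ∧ F)))
  step 6: ¬((T ∨ T) ∧ (F ∧ T)) ∨ ¬((F ∨ T) ∧ ((F ∧ T) ∨ (F ∧ F)))
  step 7: (¬(T ∨ T) ∨ ¬(F ∧ T)) ∨ ¬((F ∨ T) ∧ ((F ∧ T) ∨ (F ∧ F)))
  step 8: ((¬T ∧ ¬T) ∨ ¬(F ∧ T)) ∨ ¬((F ∨ T) ∧ ((F ∧ T) ∨ (F ∧ F)))
  step 9: (¬T ∨ ¬(F ∧ T)) ∨ ¬((F ∨ T) ∧ ((F ∧ T) ∨ (F ∧ F)))
  step 10: (F ∨ ¬(F ∧ T)) ∨ ¬((F ∨ T) ∧ ((F ∧ T) ∨ (F ∧ F)))
  step 11: ¬(F ∧ T) ∨ ¬((F ∨ T) ∧ ((F ∧ T) ∨ (F ∧ F)))
  step 12: (¬F ∨ ¬T) ∨ ¬((F ∨ T) ∧ ((F ∧ T) ∨ (F ∧ F)))
  step 13: (T ∨ ¬T) ∨ ¬((F ∨ T) ∧ ((F ∧ T) ∨ (F ∧ F)))
  step 14: T ∨ ¬((F ∨ T) ∧ ((F ∧ T) ∨ (F ∧ F)))
  step 15: T

Answer: normal form = T  (in 15 steps)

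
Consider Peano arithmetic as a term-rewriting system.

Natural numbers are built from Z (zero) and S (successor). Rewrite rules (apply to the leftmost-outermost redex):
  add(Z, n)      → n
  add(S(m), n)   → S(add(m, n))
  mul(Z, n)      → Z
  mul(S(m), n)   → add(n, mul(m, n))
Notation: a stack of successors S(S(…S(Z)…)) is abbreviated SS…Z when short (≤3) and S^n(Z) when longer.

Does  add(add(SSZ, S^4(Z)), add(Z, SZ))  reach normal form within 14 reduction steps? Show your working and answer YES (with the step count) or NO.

Answer: YES — reaches normal form S^7(Z) in 11 ≤ 14 steps

Derivation:
  start: add(add(SSZ, S^4(Z)), add(Z, SZ))
  step 1: add(S(add(SZ, S^4(Z))), add(Z, SZ))
  step 2: S(add(add(SZ, S^4(Z)), add(Z, SZ)))
  step 3: S(add(S(add(Z, S^4(Z))), add(Z, SZ)))
  step 4: S(S(add(add(Z, S^4(Z)), add(Z, SZ))))
  step 5: S(S(add(S^4(Z), add(Z, SZ))))
  step 6: S(S(S(add(SSSZ, add(Z, SZ)))))
  step 7: S(S(S(S(add(SSZ, add(Z, SZ))))))
  step 8: S(S(S(S(S(add(SZ, add(Z, SZ)))))))
  step 9: S(S(S(S(S(S(add(Z, add(Z, SZ))))))))
  step 10: S(S(S(S(S(S(add(Z, SZ)))))))
  step 11: S^7(Z)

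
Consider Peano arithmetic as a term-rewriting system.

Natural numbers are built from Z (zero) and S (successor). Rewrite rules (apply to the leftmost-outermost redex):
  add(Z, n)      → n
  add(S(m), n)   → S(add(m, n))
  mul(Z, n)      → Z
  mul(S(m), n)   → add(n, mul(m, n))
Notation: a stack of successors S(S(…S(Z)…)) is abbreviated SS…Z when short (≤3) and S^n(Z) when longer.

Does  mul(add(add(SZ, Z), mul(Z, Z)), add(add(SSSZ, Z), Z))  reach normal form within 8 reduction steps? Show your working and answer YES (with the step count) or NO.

Answer: NO — after 8 steps the term is S(add(S(add(add(SZ, Z), Z)), mul(add(add(Z, Z), mul(Z, Z)), add(add(SSSZ, Z), Z)))), not yet normal

Reduction:
  start: mul(add(add(SZ, Z), mul(Z, Z)), add(add(SSSZ, Z), Z))
  step 1: mul(add(S(add(Z, Z)), mul(Z, Z)), add(add(SSSZ, Z), Z))
  step 2: mul(S(add(add(Z, Z), mul(Z, Z))), add(add(SSSZ, Z), Z))
  step 3: add(add(add(SSSZ, Z), Z), mul(add(add(Z, Z), mul(Z, Z)), add(add(SSSZ, Z), Z)))
  step 4: add(add(S(add(SSZ, Z)), Z), mul(add(add(Z, Z), mul(Z, Z)), add(add(SSSZ, Z), Z)))
  step 5: add(S(add(add(SSZ, Z), Z)), mul(add(add(Z, Z), mul(Z, Z)), add(add(SSSZ, Z), Z)))
  step 6: S(add(add(add(SSZ, Z), Z), mul(add(add(Z, Z), mul(Z, Z)), add(add(SSSZ, Z), Z))))
  step 7: S(add(add(S(add(SZ, Z)), Z), mul(add(add(Z, Z), mul(Z, Z)), add(add(SSSZ, Z), Z))))
  step 8: S(add(S(add(add(SZ, Z), Z)), mul(add(add(Z, Z), mul(Z, Z)), add(add(SSSZ, Z), Z))))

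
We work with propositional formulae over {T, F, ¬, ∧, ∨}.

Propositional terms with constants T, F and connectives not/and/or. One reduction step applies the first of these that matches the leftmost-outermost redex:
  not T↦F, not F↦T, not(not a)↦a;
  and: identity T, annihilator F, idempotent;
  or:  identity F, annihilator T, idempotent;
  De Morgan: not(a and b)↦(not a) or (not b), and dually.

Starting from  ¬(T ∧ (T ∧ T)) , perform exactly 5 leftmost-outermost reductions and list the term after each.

  start: ¬(T ∧ (T ∧ T))
  [1] ¬T ∨ ¬(T ∧ T)
  [2] F ∨ ¬(T ∧ T)
  [3] ¬(T ∧ T)
  [4] ¬T ∨ ¬T
  [5] ¬T

Answer: after 5 steps: ¬T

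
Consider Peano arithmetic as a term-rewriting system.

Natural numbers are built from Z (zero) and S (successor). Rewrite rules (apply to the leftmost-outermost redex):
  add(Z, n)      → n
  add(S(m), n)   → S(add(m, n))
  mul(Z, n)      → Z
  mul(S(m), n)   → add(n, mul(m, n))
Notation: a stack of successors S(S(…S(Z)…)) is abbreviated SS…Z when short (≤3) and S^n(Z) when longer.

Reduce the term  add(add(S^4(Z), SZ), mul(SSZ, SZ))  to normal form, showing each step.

  start: add(add(S^4(Z), SZ), mul(SSZ, SZ))
  step 1: add(S(add(SSSZ, SZ)), mul(SSZ, SZ))
  step 2: S(add(add(SSSZ, SZ), mul(SSZ, SZ)))
  step 3: S(add(S(add(SSZ, SZ)), mul(SSZ, SZ)))
  step 4: S(S(add(add(SSZ, SZ), mul(SSZ, SZ))))
  step 5: S(S(add(S(add(SZ, SZ)), mul(SSZ, SZ))))
  step 6: S(S(S(add(add(SZ, SZ), mul(SSZ, SZ)))))
  step 7: S(S(S(add(S(add(Z, SZ)), mul(SSZ, SZ)))))
  step 8: S(S(S(S(add(add(Z, SZ), mul(SSZ, SZ))))))
  step 9: S(S(S(S(add(SZ, mul(SSZ, SZ))))))
  step 10: S(S(S(S(S(add(Z, mul(SSZ, SZ)))))))
  step 11: S(S(S(S(S(mul(SSZ, SZ))))))
  step 12: S(S(S(S(S(add(SZ, mul(SZ, SZ)))))))
  step 13: S(S(S(S(S(S(add(Z, mul(SZ, SZ))))))))
  step 14: S(S(S(S(S(S(mul(SZ, SZ)))))))
  step 15: S(S(S(S(S(S(add(SZ, mul(Z, SZ))))))))
  step 16: S(S(S(S(S(S(S(add(Z, mul(Z, SZ)))))))))
  step 17: S(S(S(S(S(S(S(mul(Z, SZ))))))))
  step 18: S^7(Z)

Answer: normal form = S^7(Z)  (in 18 steps)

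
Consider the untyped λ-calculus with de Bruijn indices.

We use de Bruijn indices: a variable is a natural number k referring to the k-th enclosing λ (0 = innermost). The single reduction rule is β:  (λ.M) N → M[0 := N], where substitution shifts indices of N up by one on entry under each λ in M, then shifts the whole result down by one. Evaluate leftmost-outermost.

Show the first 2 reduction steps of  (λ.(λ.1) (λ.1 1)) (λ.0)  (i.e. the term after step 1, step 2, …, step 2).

  start: (λ.(λ.1) (λ.1 1)) (λ.0)
  →1  (λ.λ.0) (λ.(λ.0) (λ.0))
  →2  λ.0

Answer: after 2 steps: λ.0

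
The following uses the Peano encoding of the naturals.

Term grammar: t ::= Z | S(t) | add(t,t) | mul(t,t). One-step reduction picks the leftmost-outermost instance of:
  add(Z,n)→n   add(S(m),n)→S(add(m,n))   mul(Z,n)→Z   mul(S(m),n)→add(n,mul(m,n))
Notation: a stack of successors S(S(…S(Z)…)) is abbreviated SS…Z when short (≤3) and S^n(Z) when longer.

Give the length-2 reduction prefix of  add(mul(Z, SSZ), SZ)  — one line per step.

Answer: after 2 steps: SZ

Reduction:
  start: add(mul(Z, SSZ), SZ)
  step 1: add(Z, SZ)
  step 2: SZ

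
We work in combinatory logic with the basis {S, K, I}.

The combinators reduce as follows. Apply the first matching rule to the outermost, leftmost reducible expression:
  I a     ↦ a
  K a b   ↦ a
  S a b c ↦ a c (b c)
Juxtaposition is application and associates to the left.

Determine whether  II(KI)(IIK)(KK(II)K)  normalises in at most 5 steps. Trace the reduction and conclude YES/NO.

  start: II(KI)(IIK)(KK(II)K)
  step 1: I(KI)(IIK)(KK(II)K)
  step 2: KI(IIK)(KK(II)K)
  step 3: I(KK(II)K)
  step 4: KK(II)K
  step 5: KK

Answer: YES — reaches normal form KK in 5 ≤ 5 steps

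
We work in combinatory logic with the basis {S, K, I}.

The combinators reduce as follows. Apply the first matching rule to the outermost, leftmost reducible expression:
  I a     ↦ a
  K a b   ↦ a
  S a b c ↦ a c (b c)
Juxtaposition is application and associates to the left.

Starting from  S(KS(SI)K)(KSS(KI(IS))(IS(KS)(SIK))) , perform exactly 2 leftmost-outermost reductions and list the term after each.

Answer: after 2 steps: S(SK)(S(KI(IS))(IS(KS)(SIK)))

Derivation:
  start: S(KS(SI)K)(KSS(KI(IS))(IS(KS)(SIK)))
  step 1: S(SK)(KSS(KI(IS))(IS(KS)(SIK)))
  step 2: S(SK)(S(KI(IS))(IS(KS)(SIK)))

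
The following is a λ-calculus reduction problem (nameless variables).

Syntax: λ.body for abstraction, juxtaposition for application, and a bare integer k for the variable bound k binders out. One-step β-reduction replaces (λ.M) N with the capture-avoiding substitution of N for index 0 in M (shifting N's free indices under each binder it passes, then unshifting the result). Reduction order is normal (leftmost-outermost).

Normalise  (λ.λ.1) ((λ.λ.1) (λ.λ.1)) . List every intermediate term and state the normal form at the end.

Answer: normal form = λ.λ.λ.λ.1  (in 2 steps)

Reduction:
  start: (λ.λ.1) ((λ.λ.1) (λ.λ.1))
  →1  λ.(λ.λ.1) (λ.λ.1)
  →2  λ.λ.λ.λ.1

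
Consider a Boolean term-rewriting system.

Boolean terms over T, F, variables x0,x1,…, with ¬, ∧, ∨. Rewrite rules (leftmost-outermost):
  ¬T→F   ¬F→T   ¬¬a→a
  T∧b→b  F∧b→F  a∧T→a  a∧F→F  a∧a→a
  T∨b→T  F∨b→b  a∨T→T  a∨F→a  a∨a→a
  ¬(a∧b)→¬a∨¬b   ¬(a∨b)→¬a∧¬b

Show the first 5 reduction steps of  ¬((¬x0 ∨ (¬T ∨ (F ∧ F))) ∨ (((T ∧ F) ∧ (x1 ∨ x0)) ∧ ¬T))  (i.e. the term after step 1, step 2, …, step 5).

  start: ¬((¬x0 ∨ (¬T ∨ (F ∧ F))) ∨ (((T ∧ F) ∧ (x1 ∨ x0)) ∧ ¬T))
  →1  ¬(¬x0 ∨ (¬T ∨ (F ∧ F))) ∧ ¬(((T ∧ F) ∧ (x1 ∨ x0)) ∧ ¬T)
  →2  (¬¬x0 ∧ ¬(¬T ∨ (F ∧ F))) ∧ ¬(((T ∧ F) ∧ (x1 ∨ x0)) ∧ ¬T)
  →3  (x0 ∧ ¬(¬T ∨ (F ∧ F))) ∧ ¬(((T ∧ F) ∧ (x1 ∨ x0)) ∧ ¬T)
  →4  (x0 ∧ (¬¬T ∧ ¬(F ∧ F))) ∧ ¬(((T ∧ F) ∧ (x1 ∨ x0)) ∧ ¬T)
  →5  (x0 ∧ (T ∧ ¬(F ∧ F))) ∧ ¬(((T ∧ F) ∧ (x1 ∨ x0)) ∧ ¬T)

Answer: after 5 steps: (x0 ∧ (T ∧ ¬(F ∧ F))) ∧ ¬(((T ∧ F) ∧ (x1 ∨ x0)) ∧ ¬T)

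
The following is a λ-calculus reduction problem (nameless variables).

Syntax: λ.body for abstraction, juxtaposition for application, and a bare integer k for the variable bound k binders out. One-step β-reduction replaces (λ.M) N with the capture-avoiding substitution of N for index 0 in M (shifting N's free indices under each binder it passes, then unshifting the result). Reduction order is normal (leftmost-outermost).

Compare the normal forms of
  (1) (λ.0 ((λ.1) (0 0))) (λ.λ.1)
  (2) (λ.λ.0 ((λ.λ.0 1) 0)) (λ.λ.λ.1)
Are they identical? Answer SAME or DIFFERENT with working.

Term A:
  start: (λ.0 ((λ.1) (0 0))) (λ.λ.1)
  →1  (λ.λ.1) ((λ.λ.λ.1) ((λ.λ.1) (λ.λ.1)))
  →2  λ.(λ.λ.λ.1) ((λ.λ.1) (λ.λ.1))
  →3  λ.λ.λ.1

Term B:
  start: (λ.λ.0 ((λ.λ.0 1) 0)) (λ.λ.λ.1)
  →1  λ.0 ((λ.λ.0 1) 0)
  →2  λ.0 (λ.0 1)

Answer: DIFFERENT — A ⇓ λ.λ.λ.1, B ⇓ λ.0 (λ.0 1)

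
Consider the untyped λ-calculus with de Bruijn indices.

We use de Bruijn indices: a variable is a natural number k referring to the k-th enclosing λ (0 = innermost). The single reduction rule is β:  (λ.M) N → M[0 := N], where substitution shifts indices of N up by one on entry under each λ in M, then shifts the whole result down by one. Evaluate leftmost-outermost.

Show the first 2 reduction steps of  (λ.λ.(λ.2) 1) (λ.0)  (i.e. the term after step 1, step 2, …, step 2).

  start: (λ.λ.(λ.2) 1) (λ.0)
  step 1: λ.(λ.λ.0) (λ.0)
  step 2: λ.λ.0

Answer: after 2 steps: λ.λ.0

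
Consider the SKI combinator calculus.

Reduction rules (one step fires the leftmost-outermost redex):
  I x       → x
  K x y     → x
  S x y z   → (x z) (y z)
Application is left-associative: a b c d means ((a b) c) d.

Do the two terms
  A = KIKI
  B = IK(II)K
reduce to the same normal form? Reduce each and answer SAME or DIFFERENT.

Term A:
  start: KIKI
  →1  II
  →2  I

Term B:
  start: IK(II)K
  →1  K(II)K
  →2  II
  →3  I

Answer: SAME — A ⇓ I, B ⇓ I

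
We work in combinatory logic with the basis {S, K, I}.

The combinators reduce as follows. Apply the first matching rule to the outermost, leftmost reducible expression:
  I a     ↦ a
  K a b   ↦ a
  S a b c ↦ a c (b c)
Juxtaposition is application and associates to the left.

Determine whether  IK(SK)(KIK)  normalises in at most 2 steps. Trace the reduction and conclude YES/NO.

Answer: YES — reaches normal form SK in 2 ≤ 2 steps

Derivation:
  start: IK(SK)(KIK)
  step 1: K(SK)(KIK)
  step 2: SK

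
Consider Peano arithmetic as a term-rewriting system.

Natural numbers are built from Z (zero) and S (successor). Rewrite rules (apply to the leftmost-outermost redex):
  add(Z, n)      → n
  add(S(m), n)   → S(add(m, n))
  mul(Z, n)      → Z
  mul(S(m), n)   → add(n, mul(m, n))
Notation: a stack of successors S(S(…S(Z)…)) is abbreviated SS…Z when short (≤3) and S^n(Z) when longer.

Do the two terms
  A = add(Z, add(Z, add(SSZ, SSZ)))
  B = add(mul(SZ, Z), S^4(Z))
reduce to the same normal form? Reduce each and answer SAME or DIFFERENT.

Term A:
  start: add(Z, add(Z, add(SSZ, SSZ)))
  →1  add(Z, add(SSZ, SSZ))
  →2  add(SSZ, SSZ)
  →3  S(add(SZ, SSZ))
  →4  S(S(add(Z, SSZ)))
  →5  S^4(Z)

Term B:
  start: add(mul(SZ, Z), S^4(Z))
  →1  add(add(Z, mul(Z, Z)), S^4(Z))
  →2  add(mul(Z, Z), S^4(Z))
  →3  add(Z, S^4(Z))
  →4  S^4(Z)

Answer: SAME — A ⇓ S^4(Z), B ⇓ S^4(Z)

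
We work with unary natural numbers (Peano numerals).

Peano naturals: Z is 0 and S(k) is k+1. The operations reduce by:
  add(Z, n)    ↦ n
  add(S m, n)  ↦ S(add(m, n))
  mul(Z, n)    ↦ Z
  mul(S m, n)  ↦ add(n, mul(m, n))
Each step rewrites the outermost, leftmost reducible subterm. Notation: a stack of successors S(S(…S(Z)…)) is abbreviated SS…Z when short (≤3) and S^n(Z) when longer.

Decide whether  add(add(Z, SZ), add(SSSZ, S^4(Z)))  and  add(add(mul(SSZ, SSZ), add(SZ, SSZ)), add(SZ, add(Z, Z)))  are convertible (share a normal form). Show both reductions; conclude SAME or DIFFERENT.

Answer: SAME — A ⇓ S^8(Z), B ⇓ S^8(Z)

Working:
Term A:
  start: add(add(Z, SZ), add(SSSZ, S^4(Z)))
  →1  add(SZ, add(SSSZ, S^4(Z)))
  →2  S(add(Z, add(SSSZ, S^4(Z))))
  →3  S(add(SSSZ, S^4(Z)))
  →4  S(S(add(SSZ, S^4(Z))))
  →5  S(S(S(add(SZ, S^4(Z)))))
  →6  S(S(S(S(add(Z, S^4(Z))))))
  →7  S^8(Z)

Term B:
  start: add(add(mul(SSZ, SSZ), add(SZ, SSZ)), add(SZ, add(Z, Z)))
  →1  add(add(add(SSZ, mul(SZ, SSZ)), add(SZ, SSZ)), add(SZ, add(Z, Z)))
  →2  add(add(S(add(SZ, mul(SZ, SSZ))), add(SZ, SSZ)), add(SZ, add(Z, Z)))
  →3  add(S(add(add(SZ, mul(SZ, SSZ)), add(SZ, SSZ))), add(SZ, add(Z, Z)))
  →4  S(add(add(add(SZ, mul(SZ, SSZ)), add(SZ, SSZ)), add(SZ, add(Z, Z))))
  →5  S(add(add(S(add(Z, mul(SZ, SSZ))), add(SZ, SSZ)), add(SZ, add(Z, Z))))
  →6  S(add(S(add(add(Z, mul(SZ, SSZ)), add(SZ, SSZ))), add(SZ, add(Z, Z))))
  →7  S(S(add(add(add(Z, mul(SZ, SSZ)), add(SZ, SSZ)), add(SZ, add(Z, Z)))))
  →8  S(S(add(add(mul(SZ, SSZ), add(SZ, SSZ)), add(SZ, add(Z, Z)))))
  →9  S(S(add(add(add(SSZ, mul(Z, SSZ)), add(SZ, SSZ)), add(SZ, add(Z, Z)))))
  →10  S(S(add(add(S(add(SZ, mul(Z, SSZ))), add(SZ, SSZ)), add(SZ, add(Z, Z)))))
  →11  S(S(add(S(add(add(SZ, mul(Z, SSZ)), add(SZ, SSZ))), add(SZ, add(Z, Z)))))
  →12  S(S(S(add(add(add(SZ, mul(Z, SSZ)), add(SZ, SSZ)), add(SZ, add(Z, Z))))))
  →13  S(S(S(add(add(S(add(Z, mul(Z, SSZ))), add(SZ, SSZ)), add(SZ, add(Z, Z))))))
  →14  S(S(S(add(S(add(add(Z, mul(Z, SSZ)), add(SZ, SSZ))), add(SZ, add(Z, Z))))))
  →15  S(S(S(S(add(add(add(Z, mul(Z, SSZ)), add(SZ, SSZ)), add(SZ, add(Z, Z)))))))
  →16  S(S(S(S(add(add(mul(Z, SSZ), add(SZ, SSZ)), add(SZ, add(Z, Z)))))))
  →17  S(S(S(S(add(add(Z, add(SZ, SSZ)), add(SZ, add(Z, Z)))))))
  →18  S(S(S(S(add(add(SZ, SSZ), add(SZ, add(Z, Z)))))))
  →19  S(S(S(S(add(S(add(Z, SSZ)), add(SZ, add(Z, Z)))))))
  →20  S(S(S(S(S(add(add(Z, SSZ), add(SZ, add(Z, Z))))))))
  →21  S(S(S(S(S(add(SSZ, add(SZ, add(Z, Z))))))))
  →22  S(S(S(S(S(S(add(SZ, add(SZ, add(Z, Z)))))))))
  →23  S(S(S(S(S(S(S(add(Z, add(SZ, add(Z, Z))))))))))
  →24  S(S(S(S(S(S(S(add(SZ, add(Z, Z)))))))))
  →25  S(S(S(S(S(S(S(S(add(Z, add(Z, Z))))))))))
  →26  S(S(S(S(S(S(S(S(add(Z, Z)))))))))
  →27  S^8(Z)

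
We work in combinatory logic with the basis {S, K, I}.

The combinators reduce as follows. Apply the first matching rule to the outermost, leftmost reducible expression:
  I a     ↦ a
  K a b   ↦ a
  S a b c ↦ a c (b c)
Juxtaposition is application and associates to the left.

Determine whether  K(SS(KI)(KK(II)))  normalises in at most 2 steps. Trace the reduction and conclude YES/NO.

Answer: NO — after 2 steps the term is K(SK(KI(KK(II)))), not yet normal

Reduction:
  start: K(SS(KI)(KK(II)))
  step 1: K(S(KK(II))(KI(KK(II))))
  step 2: K(SK(KI(KK(II))))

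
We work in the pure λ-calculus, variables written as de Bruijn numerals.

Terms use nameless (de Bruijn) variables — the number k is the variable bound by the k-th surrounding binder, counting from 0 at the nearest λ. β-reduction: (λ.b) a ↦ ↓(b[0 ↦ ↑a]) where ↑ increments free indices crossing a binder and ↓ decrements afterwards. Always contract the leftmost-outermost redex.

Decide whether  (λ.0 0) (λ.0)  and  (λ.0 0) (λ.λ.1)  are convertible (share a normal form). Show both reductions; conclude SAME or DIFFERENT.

Term A:
  start: (λ.0 0) (λ.0)
  [1] (λ.0) (λ.0)
  [2] λ.0

Term B:
  start: (λ.0 0) (λ.λ.1)
  [1] (λ.λ.1) (λ.λ.1)
  [2] λ.λ.λ.1

Answer: DIFFERENT — A ⇓ λ.0, B ⇓ λ.λ.λ.1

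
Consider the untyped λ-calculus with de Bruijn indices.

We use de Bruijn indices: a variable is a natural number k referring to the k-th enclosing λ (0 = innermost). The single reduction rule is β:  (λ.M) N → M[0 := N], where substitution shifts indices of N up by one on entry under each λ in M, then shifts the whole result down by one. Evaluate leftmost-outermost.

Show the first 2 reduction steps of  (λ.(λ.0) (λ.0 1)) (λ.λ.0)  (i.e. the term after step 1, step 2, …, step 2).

  start: (λ.(λ.0) (λ.0 1)) (λ.λ.0)
  [1] (λ.0) (λ.0 (λ.λ.0))
  [2] λ.0 (λ.λ.0)

Answer: after 2 steps: λ.0 (λ.λ.0)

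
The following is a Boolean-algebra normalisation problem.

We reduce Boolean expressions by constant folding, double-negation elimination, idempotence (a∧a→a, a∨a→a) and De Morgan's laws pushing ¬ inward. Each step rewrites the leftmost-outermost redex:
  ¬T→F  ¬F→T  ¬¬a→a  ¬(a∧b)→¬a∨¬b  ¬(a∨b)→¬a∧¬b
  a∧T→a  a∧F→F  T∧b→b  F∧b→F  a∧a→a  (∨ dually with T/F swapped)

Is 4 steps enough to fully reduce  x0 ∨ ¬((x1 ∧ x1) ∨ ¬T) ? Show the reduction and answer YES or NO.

  start: x0 ∨ ¬((x1 ∧ x1) ∨ ¬T)
  [1] x0 ∨ (¬(x1 ∧ x1) ∧ ¬¬T)
  [2] x0 ∨ ((¬x1 ∨ ¬x1) ∧ ¬¬T)
  [3] x0 ∨ (¬x1 ∧ ¬¬T)
  [4] x0 ∨ (¬x1 ∧ T)

Answer: NO — after 4 steps the term is x0 ∨ (¬x1 ∧ T), not yet normal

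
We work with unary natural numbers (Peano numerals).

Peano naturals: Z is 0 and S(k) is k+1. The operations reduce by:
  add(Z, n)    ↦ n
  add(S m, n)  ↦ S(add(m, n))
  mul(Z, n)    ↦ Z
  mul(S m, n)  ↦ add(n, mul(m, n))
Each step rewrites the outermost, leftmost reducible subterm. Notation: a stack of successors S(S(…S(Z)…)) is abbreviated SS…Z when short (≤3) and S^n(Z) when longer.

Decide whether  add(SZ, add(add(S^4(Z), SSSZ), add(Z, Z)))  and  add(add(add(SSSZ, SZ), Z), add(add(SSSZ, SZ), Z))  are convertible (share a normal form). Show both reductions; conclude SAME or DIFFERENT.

Answer: SAME — A ⇓ S^8(Z), B ⇓ S^8(Z)

Reduction:
Term A:
  start: add(SZ, add(add(S^4(Z), SSSZ), add(Z, Z)))
  [1] S(add(Z, add(add(S^4(Z), SSSZ), add(Z, Z))))
  [2] S(add(add(S^4(Z), SSSZ), add(Z, Z)))
  [3] S(add(S(add(SSSZ, SSSZ)), add(Z, Z)))
  [4] S(S(add(add(SSSZ, SSSZ), add(Z, Z))))
  [5] S(S(add(S(add(SSZ, SSSZ)), add(Z, Z))))
  [6] S(S(S(add(add(SSZ, SSSZ), add(Z, Z)))))
  [7] S(S(S(add(S(add(SZ, SSSZ)), add(Z, Z)))))
  [8] S(S(S(S(add(add(SZ, SSSZ), add(Z, Z))))))
  [9] S(S(S(S(add(S(add(Z, SSSZ)), add(Z, Z))))))
  [10] S(S(S(S(S(add(add(Z, SSSZ), add(Z, Z)))))))
  [11] S(S(S(S(S(add(SSSZ, add(Z, Z)))))))
  [12] S(S(S(S(S(S(add(SSZ, add(Z, Z))))))))
  [13] S(S(S(S(S(S(S(add(SZ, add(Z, Z)))))))))
  [14] S(S(S(S(S(S(S(S(add(Z, add(Z, Z))))))))))
  [15] S(S(S(S(S(S(S(S(add(Z, Z)))))))))
  [16] S^8(Z)

Term B:
  start: add(add(add(SSSZ, SZ), Z), add(add(SSSZ, SZ), Z))
  [1] add(add(S(add(SSZ, SZ)), Z), add(add(SSSZ, SZ), Z))
  [2] add(S(add(add(SSZ, SZ), Z)), add(add(SSSZ, SZ), Z))
  [3] S(add(add(add(SSZ, SZ), Z), add(add(SSSZ, SZ), Z)))
  [4] S(add(add(S(add(SZ, SZ)), Z), add(add(SSSZ, SZ), Z)))
  [5] S(add(S(add(add(SZ, SZ), Z)), add(add(SSSZ, SZ), Z)))
  [6] S(S(add(add(add(SZ, SZ), Z), add(add(SSSZ, SZ), Z))))
  [7] S(S(add(add(S(add(Z, SZ)), Z), add(add(SSSZ, SZ), Z))))
  [8] S(S(add(S(add(add(Z, SZ), Z)), add(add(SSSZ, SZ), Z))))
  [9] S(S(S(add(add(add(Z, SZ), Z), add(add(SSSZ, SZ), Z)))))
  [10] S(S(S(add(add(SZ, Z), add(add(SSSZ, SZ), Z)))))
  [11] S(S(S(add(S(add(Z, Z)), add(add(SSSZ, SZ), Z)))))
  [12] S(S(S(S(add(add(Z, Z), add(add(SSSZ, SZ), Z))))))
  [13] S(S(S(S(add(Z, add(add(SSSZ, SZ), Z))))))
  [14] S(S(S(S(add(add(SSSZ, SZ), Z)))))
  [15] S(S(S(S(add(S(add(SSZ, SZ)), Z)))))
  [16] S(S(S(S(S(add(add(SSZ, SZ), Z))))))
  [17] S(S(S(S(S(add(S(add(SZ, SZ)), Z))))))
  [18] S(S(S(S(S(S(add(add(SZ, SZ), Z)))))))
  [19] S(S(S(S(S(S(add(S(add(Z, SZ)), Z)))))))
  [20] S(S(S(S(S(S(S(add(add(Z, SZ), Z))))))))
  [21] S(S(S(S(S(S(S(add(SZ, Z))))))))
  [22] S(S(S(S(S(S(S(S(add(Z, Z)))))))))
  [23] S^8(Z)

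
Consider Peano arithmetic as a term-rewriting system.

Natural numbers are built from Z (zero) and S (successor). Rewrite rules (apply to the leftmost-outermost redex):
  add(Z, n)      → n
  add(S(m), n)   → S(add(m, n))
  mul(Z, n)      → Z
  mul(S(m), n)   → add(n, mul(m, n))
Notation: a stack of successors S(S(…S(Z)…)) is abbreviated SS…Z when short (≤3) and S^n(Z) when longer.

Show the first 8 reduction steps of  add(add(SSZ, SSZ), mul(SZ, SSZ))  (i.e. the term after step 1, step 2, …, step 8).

  start: add(add(SSZ, SSZ), mul(SZ, SSZ))
  step 1: add(S(add(SZ, SSZ)), mul(SZ, SSZ))
  step 2: S(add(add(SZ, SSZ), mul(SZ, SSZ)))
  step 3: S(add(S(add(Z, SSZ)), mul(SZ, SSZ)))
  step 4: S(S(add(add(Z, SSZ), mul(SZ, SSZ))))
  step 5: S(S(add(SSZ, mul(SZ, SSZ))))
  step 6: S(S(S(add(SZ, mul(SZ, SSZ)))))
  step 7: S(S(S(S(add(Z, mul(SZ, SSZ))))))
  step 8: S(S(S(S(mul(SZ, SSZ)))))

Answer: after 8 steps: S(S(S(S(mul(SZ, SSZ)))))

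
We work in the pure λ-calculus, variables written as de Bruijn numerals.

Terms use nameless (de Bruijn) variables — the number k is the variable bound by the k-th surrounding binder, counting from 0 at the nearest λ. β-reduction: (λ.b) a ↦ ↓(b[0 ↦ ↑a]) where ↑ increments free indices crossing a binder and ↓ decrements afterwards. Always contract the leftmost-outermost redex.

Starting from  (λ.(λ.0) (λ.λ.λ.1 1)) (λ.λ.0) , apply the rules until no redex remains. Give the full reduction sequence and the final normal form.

  start: (λ.(λ.0) (λ.λ.λ.1 1)) (λ.λ.0)
  →1  (λ.0) (λ.λ.λ.1 1)
  →2  λ.λ.λ.1 1

Answer: normal form = λ.λ.λ.1 1  (in 2 steps)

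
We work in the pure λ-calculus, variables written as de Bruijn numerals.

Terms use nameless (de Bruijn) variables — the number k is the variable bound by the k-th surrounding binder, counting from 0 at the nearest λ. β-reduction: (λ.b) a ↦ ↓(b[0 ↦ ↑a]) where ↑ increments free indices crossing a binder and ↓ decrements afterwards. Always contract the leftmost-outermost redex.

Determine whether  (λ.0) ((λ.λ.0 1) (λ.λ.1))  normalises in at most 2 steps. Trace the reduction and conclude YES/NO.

Answer: YES — reaches normal form λ.0 (λ.λ.1) in 2 ≤ 2 steps

Derivation:
  start: (λ.0) ((λ.λ.0 1) (λ.λ.1))
  step 1: (λ.λ.0 1) (λ.λ.1)
  step 2: λ.0 (λ.λ.1)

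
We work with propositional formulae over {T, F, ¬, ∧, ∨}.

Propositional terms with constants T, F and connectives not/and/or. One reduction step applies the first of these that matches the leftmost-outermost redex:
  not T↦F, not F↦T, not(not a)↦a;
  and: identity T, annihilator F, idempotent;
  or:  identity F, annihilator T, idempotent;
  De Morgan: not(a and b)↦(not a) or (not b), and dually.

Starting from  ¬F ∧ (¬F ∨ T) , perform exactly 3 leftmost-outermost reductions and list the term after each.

Answer: after 3 steps: T

Derivation:
  start: ¬F ∧ (¬F ∨ T)
  →1  T ∧ (¬F ∨ T)
  →2  ¬F ∨ T
  →3  T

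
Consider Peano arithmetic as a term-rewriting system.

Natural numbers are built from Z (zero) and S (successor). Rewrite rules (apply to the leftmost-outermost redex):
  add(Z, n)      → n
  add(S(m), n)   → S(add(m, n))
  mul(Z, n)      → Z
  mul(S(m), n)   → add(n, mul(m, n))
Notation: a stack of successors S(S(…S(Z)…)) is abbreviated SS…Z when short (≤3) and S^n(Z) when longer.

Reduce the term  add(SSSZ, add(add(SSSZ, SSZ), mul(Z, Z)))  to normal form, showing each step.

  start: add(SSSZ, add(add(SSSZ, SSZ), mul(Z, Z)))
  →1  S(add(SSZ, add(add(SSSZ, SSZ), mul(Z, Z))))
  →2  S(S(add(SZ, add(add(SSSZ, SSZ), mul(Z, Z)))))
  →3  S(S(S(add(Z, add(add(SSSZ, SSZ), mul(Z, Z))))))
  →4  S(S(S(add(add(SSSZ, SSZ), mul(Z, Z)))))
  →5  S(S(S(add(S(add(SSZ, SSZ)), mul(Z, Z)))))
  →6  S(S(S(S(add(add(SSZ, SSZ), mul(Z, Z))))))
  →7  S(S(S(S(add(S(add(SZ, SSZ)), mul(Z, Z))))))
  →8  S(S(S(S(S(add(add(SZ, SSZ), mul(Z, Z)))))))
  →9  S(S(S(S(S(add(S(add(Z, SSZ)), mul(Z, Z)))))))
  →10  S(S(S(S(S(S(add(add(Z, SSZ), mul(Z, Z))))))))
  →11  S(S(S(S(S(S(add(SSZ, mul(Z, Z))))))))
  →12  S(S(S(S(S(S(S(add(SZ, mul(Z, Z)))))))))
  →13  S(S(S(S(S(S(S(S(add(Z, mul(Z, Z))))))))))
  →14  S(S(S(S(S(S(S(S(mul(Z, Z)))))))))
  →15  S^8(Z)

Answer: normal form = S^8(Z)  (in 15 steps)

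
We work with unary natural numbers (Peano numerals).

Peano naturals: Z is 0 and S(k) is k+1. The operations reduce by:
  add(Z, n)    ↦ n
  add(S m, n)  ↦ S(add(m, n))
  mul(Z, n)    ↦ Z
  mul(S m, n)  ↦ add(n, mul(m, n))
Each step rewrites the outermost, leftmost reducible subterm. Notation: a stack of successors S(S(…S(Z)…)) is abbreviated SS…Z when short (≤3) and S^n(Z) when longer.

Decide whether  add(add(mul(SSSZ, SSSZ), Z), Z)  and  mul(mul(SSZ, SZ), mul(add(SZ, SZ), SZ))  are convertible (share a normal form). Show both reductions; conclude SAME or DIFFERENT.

Answer: DIFFERENT — A ⇓ S^9(Z), B ⇓ S^4(Z)

Working:
Term A:
  start: add(add(mul(SSSZ, SSSZ), Z), Z)
  [1] add(add(add(SSSZ, mul(SSZ, SSSZ)), Z), Z)
  [2] add(add(S(add(SSZ, mul(SSZ, SSSZ))), Z), Z)
  [3] add(S(add(add(SSZ, mul(SSZ, SSSZ)), Z)), Z)
  [4] S(add(add(add(SSZ, mul(SSZ, SSSZ)), Z), Z))
  [5] S(add(add(S(add(SZ, mul(SSZ, SSSZ))), Z), Z))
  [6] S(add(S(add(add(SZ, mul(SSZ, SSSZ)), Z)), Z))
  [7] S(S(add(add(add(SZ, mul(SSZ, SSSZ)), Z), Z)))
  [8] S(S(add(add(S(add(Z, mul(SSZ, SSSZ))), Z), Z)))
  [9] S(S(add(S(add(add(Z, mul(SSZ, SSSZ)), Z)), Z)))
  [10] S(S(S(add(add(add(Z, mul(SSZ, SSSZ)), Z), Z))))
  [11] S(S(S(add(add(mul(SSZ, SSSZ), Z), Z))))
  [12] S(S(S(add(add(add(SSSZ, mul(SZ, SSSZ)), Z), Z))))
  [13] S(S(S(add(add(S(add(SSZ, mul(SZ, SSSZ))), Z), Z))))
  [14] S(S(S(add(S(add(add(SSZ, mul(SZ, SSSZ)), Z)), Z))))
  [15] S(S(S(S(add(add(add(SSZ, mul(SZ, SSSZ)), Z), Z)))))
  [16] S(S(S(S(add(add(S(add(SZ, mul(SZ, SSSZ))), Z), Z)))))
  [17] S(S(S(S(add(S(add(add(SZ, mul(SZ, SSSZ)), Z)), Z)))))
  [18] S(S(S(S(S(add(add(add(SZ, mul(SZ, SSSZ)), Z), Z))))))
  [19] S(S(S(S(S(add(add(S(add(Z, mul(SZ, SSSZ))), Z), Z))))))
  [20] S(S(S(S(S(add(S(add(add(Z, mul(SZ, SSSZ)), Z)), Z))))))
  [21] S(S(S(S(S(S(add(add(add(Z, mul(SZ, SSSZ)), Z), Z)))))))
  [22] S(S(S(S(S(S(add(add(mul(SZ, SSSZ), Z), Z)))))))
  [23] S(S(S(S(S(S(add(add(add(SSSZ, mul(Z, SSSZ)), Z), Z)))))))
  [24] S(S(S(S(S(S(add(add(S(add(SSZ, mul(Z, SSSZ))), Z), Z)))))))
  [25] S(S(S(S(S(S(add(S(add(add(SSZ, mul(Z, SSSZ)), Z)), Z)))))))
  [26] S(S(S(S(S(S(S(add(add(add(SSZ, mul(Z, SSSZ)), Z), Z))))))))
  [27] S(S(S(S(S(S(S(add(add(S(add(SZ, mul(Z, SSSZ))), Z), Z))))))))
  [28] S(S(S(S(S(S(S(add(S(add(add(SZ, mul(Z, SSSZ)), Z)), Z))))))))
  [29] S(S(S(S(S(S(S(S(add(add(add(SZ, mul(Z, SSSZ)), Z), Z)))))))))
  [30] S(S(S(S(S(S(S(S(add(add(S(add(Z, mul(Z, SSSZ))), Z), Z)))))))))
  [31] S(S(S(S(S(S(S(S(add(S(add(add(Z, mul(Z, SSSZ)), Z)), Z)))))))))
  [32] S(S(S(S(S(S(S(S(S(add(add(add(Z, mul(Z, SSSZ)), Z), Z))))))))))
  [33] S(S(S(S(S(S(S(S(S(add(add(mul(Z, SSSZ), Z), Z))))))))))
  [34] S(S(S(S(S(S(S(S(S(add(add(Z, Z), Z))))))))))
  [35] S(S(S(S(S(S(S(S(S(add(Z, Z))))))))))
  [36] S^9(Z)

Term B:
  start: mul(mul(SSZ, SZ), mul(add(SZ, SZ), SZ))
  [1] mul(add(SZ, mul(SZ, SZ)), mul(add(SZ, SZ), SZ))
  [2] mul(S(add(Z, mul(SZ, SZ))), mul(add(SZ, SZ), SZ))
  [3] add(mul(add(SZ, SZ), SZ), mul(add(Z, mul(SZ, SZ)), mul(add(SZ, SZ), SZ)))
  [4] add(mul(S(add(Z, SZ)), SZ), mul(add(Z, mul(SZ, SZ)), mul(add(SZ, SZ), SZ)))
  [5] add(add(SZ, mul(add(Z, SZ), SZ)), mul(add(Z, mul(SZ, SZ)), mul(add(SZ, SZ), SZ)))
  [6] add(S(add(Z, mul(add(Z, SZ), SZ))), mul(add(Z, mul(SZ, SZ)), mul(add(SZ, SZ), SZ)))
  [7] S(add(add(Z, mul(add(Z, SZ), SZ)), mul(add(Z, mul(SZ, SZ)), mul(add(SZ, SZ), SZ))))
  [8] S(add(mul(add(Z, SZ), SZ), mul(add(Z, mul(SZ, SZ)), mul(add(SZ, SZ), SZ))))
  [9] S(add(mul(SZ, SZ), mul(add(Z, mul(SZ, SZ)), mul(add(SZ, SZ), SZ))))
  [10] S(add(add(SZ, mul(Z, SZ)), mul(add(Z, mul(SZ, SZ)), mul(add(SZ, SZ), SZ))))
  [11] S(add(S(add(Z, mul(Z, SZ))), mul(add(Z, mul(SZ, SZ)), mul(add(SZ, SZ), SZ))))
  [12] S(S(add(add(Z, mul(Z, SZ)), mul(add(Z, mul(SZ, SZ)), mul(add(SZ, SZ), SZ)))))
  [13] S(S(add(mul(Z, SZ), mul(add(Z, mul(SZ, SZ)), mul(add(SZ, SZ), SZ)))))
  [14] S(S(add(Z, mul(add(Z, mul(SZ, SZ)), mul(add(SZ, SZ), SZ)))))
  [15] S(S(mul(add(Z, mul(SZ, SZ)), mul(add(SZ, SZ), SZ))))
  [16] S(S(mul(mul(SZ, SZ), mul(add(SZ, SZ), SZ))))
  [17] S(S(mul(add(SZ, mul(Z, SZ)), mul(add(SZ, SZ), SZ))))
  [18] S(S(mul(S(add(Z, mul(Z, SZ))), mul(add(SZ, SZ), SZ))))
  [19] S(S(add(mul(add(SZ, SZ), SZ), mul(add(Z, mul(Z, SZ)), mul(add(SZ, SZ), SZ)))))
  [20] S(S(add(mul(S(add(Z, SZ)), SZ), mul(add(Z, mul(Z, SZ)), mul(add(SZ, SZ), SZ)))))
  [21] S(S(add(add(SZ, mul(add(Z, SZ), SZ)), mul(add(Z, mul(Z, SZ)), mul(add(SZ, SZ), SZ)))))
  [22] S(S(add(S(add(Z, mul(add(Z, SZ), SZ))), mul(add(Z, mul(Z, SZ)), mul(add(SZ, SZ), SZ)))))
  [23] S(S(S(add(add(Z, mul(add(Z, SZ), SZ)), mul(add(Z, mul(Z, SZ)), mul(add(SZ, SZ), SZ))))))
  [24] S(S(S(add(mul(add(Z, SZ), SZ), mul(add(Z, mul(Z, SZ)), mul(add(SZ, SZ), SZ))))))
  [25] S(S(S(add(mul(SZ, SZ), mul(add(Z, mul(Z, SZ)), mul(add(SZ, SZ), SZ))))))
  [26] S(S(S(add(add(SZ, mul(Z, SZ)), mul(add(Z, mul(Z, SZ)), mul(add(SZ, SZ), SZ))))))
  [27] S(S(S(add(S(add(Z, mul(Z, SZ))), mul(add(Z, mul(Z, SZ)), mul(add(SZ, SZ), SZ))))))
  [28] S(S(S(S(add(add(Z, mul(Z, SZ)), mul(add(Z, mul(Z, SZ)), mul(add(SZ, SZ), SZ)))))))
  [29] S(S(S(S(add(mul(Z, SZ), mul(add(Z, mul(Z, SZ)), mul(add(SZ, SZ), SZ)))))))
  [30] S(S(S(S(add(Z, mul(add(Z, mul(Z, SZ)), mul(add(SZ, SZ), SZ)))))))
  [31] S(S(S(S(mul(add(Z, mul(Z, SZ)), mul(add(SZ, SZ), SZ))))))
  [32] S(S(S(S(mul(mul(Z, SZ), mul(add(SZ, SZ), SZ))))))
  [33] S(S(S(S(mul(Z, mul(add(SZ, SZ), SZ))))))
  [34] S^4(Z)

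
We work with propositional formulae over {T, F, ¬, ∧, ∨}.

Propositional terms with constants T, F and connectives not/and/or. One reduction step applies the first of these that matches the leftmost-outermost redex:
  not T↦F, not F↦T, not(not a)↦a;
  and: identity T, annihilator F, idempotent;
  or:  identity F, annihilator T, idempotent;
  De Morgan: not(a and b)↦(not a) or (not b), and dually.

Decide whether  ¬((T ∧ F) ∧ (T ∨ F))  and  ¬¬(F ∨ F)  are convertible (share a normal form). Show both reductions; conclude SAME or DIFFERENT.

Answer: DIFFERENT — A ⇓ T, B ⇓ F

Working:
Term A:
  start: ¬((T ∧ F) ∧ (T ∨ F))
  step 1: ¬(T ∧ F) ∨ ¬(T ∨ F)
  step 2: (¬T ∨ ¬F) ∨ ¬(T ∨ F)
  step 3: (F ∨ ¬F) ∨ ¬(T ∨ F)
  step 4: ¬F ∨ ¬(T ∨ F)
  step 5: T ∨ ¬(T ∨ F)
  step 6: T

Term B:
  start: ¬¬(F ∨ F)
  step 1: F ∨ F
  step 2: F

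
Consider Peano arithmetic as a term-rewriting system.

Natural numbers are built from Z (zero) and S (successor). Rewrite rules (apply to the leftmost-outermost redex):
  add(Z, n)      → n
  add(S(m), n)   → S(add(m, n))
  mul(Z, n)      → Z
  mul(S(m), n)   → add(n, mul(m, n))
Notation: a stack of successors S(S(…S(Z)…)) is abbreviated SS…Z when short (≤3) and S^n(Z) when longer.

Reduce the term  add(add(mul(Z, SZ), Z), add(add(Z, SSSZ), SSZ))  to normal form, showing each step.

  start: add(add(mul(Z, SZ), Z), add(add(Z, SSSZ), SSZ))
  [1] add(add(Z, Z), add(add(Z, SSSZ), SSZ))
  [2] add(Z, add(add(Z, SSSZ), SSZ))
  [3] add(add(Z, SSSZ), SSZ)
  [4] add(SSSZ, SSZ)
  [5] S(add(SSZ, SSZ))
  [6] S(S(add(SZ, SSZ)))
  [7] S(S(S(add(Z, SSZ))))
  [8] S^5(Z)

Answer: normal form = S^5(Z)  (in 8 steps)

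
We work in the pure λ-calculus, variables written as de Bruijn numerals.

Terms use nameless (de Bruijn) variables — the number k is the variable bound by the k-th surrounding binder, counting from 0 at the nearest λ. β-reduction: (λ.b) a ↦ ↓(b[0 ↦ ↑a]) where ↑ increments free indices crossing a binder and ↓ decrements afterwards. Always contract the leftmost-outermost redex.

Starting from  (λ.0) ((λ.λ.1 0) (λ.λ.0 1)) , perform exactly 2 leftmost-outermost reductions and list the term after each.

Answer: after 2 steps: λ.(λ.λ.0 1) 0

Derivation:
  start: (λ.0) ((λ.λ.1 0) (λ.λ.0 1))
  →1  (λ.λ.1 0) (λ.λ.0 1)
  →2  λ.(λ.λ.0 1) 0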